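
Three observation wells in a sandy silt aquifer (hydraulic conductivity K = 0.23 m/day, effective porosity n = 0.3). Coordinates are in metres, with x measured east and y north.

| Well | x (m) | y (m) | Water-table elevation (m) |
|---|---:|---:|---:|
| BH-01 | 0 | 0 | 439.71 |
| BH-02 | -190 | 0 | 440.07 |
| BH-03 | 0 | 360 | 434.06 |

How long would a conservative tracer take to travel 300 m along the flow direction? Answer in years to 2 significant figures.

∂h/∂x = (440.07 − 439.71) / (-190 − 0) = -0.001895
∂h/∂y = (434.06 − 439.71) / (360 − 0) = -0.01569
|∇h| = √(-0.001895² + -0.01569²) = 0.0158
Seepage velocity v = K·i/n = 0.23 × 0.0158 / 0.3 = 0.01211 m/day.
t = 300 / 0.01211 = 2.477e+04 days = 67.8 years.

68 years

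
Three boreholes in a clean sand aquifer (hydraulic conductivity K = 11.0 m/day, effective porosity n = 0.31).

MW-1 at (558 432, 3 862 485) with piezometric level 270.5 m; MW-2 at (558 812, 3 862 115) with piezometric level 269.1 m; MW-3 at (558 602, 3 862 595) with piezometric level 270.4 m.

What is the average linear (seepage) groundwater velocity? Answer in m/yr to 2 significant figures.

Taking MW-1 as reference: MW-2−MW-1 = (380, -370, -1.4); MW-3−MW-1 = (170, 110, -0.1).
Solve a·Δx + b·Δy = Δh: det = 380·110 − 170·(-370) = 104700.
∂h/∂x = [(-1.4)·110 − (-0.1)·(-370)] / 104700 = -0.001824
∂h/∂y = [380·(-0.1) − 170·(-1.4)] / 104700 = +0.001910
|∇h| = √(-0.001824² + 0.001910²) = 0.002641
Seepage velocity v = K·i/n = 11.0 × 0.002641 / 0.31 = 0.09371 m/day = 34.23 m/yr.

34 m/yr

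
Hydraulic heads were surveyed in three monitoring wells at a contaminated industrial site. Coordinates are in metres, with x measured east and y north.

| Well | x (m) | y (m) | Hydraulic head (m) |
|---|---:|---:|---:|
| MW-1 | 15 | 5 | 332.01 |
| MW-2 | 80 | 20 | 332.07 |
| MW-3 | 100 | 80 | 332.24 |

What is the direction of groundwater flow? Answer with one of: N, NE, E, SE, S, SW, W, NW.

S

Taking MW-1 as reference: MW-2−MW-1 = (65, 15, +0.06); MW-3−MW-1 = (85, 75, +0.23).
Solve a·Δx + b·Δy = Δh: det = 65·75 − 85·15 = 3600.
∂h/∂x = [(+0.06)·75 − (+0.23)·15] / 3600 = +0.0002917
∂h/∂y = [65·(+0.23) − 85·(+0.06)] / 3600 = +0.002736
Flow = −∇h = (-0.0002917 east, -0.002736 north), which points south.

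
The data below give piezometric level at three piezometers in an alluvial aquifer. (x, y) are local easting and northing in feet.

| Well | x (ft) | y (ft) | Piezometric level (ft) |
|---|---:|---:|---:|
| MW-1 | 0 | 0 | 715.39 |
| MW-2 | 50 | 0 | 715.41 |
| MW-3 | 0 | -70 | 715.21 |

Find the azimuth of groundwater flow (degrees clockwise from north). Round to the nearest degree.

189°

∂h/∂x = (715.41 − 715.39) / (50 − 0) = +0.0004000
∂h/∂y = (715.21 − 715.39) / (-70 − 0) = +0.002571
Flow direction (−∇h) has components (-0.0004000 E, -0.002571 N).
Azimuth = atan2(E, N) = atan2(-0.0004000, -0.002571) = 188.8° ≈ 189°.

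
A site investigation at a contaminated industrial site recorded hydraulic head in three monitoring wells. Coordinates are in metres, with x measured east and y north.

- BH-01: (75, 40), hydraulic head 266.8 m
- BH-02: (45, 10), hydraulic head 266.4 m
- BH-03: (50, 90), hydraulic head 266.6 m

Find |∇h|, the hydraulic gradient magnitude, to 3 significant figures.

0.0117

With h = a·x + b·y + c and BH-01 as origin, the differences give:
  (-30)·a + (-30)·b = -0.4
  (-25)·a + 50·b = -0.2
Eliminate b (×50 and ×(-30), subtract): -2250·a = -26.00 → a = ∂h/∂x = +0.01156
Back-substitute: b = ∂h/∂y = +0.001778.
|∇h| = √(0.01156² + 0.001778²) = 0.0117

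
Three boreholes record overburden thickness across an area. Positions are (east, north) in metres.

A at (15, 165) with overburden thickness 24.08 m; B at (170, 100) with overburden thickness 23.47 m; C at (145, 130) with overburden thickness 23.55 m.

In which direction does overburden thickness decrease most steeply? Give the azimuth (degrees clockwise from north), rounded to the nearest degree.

With d = a·x + b·y + c and A as origin, the differences give:
  155·a + (-65)·b = -0.61
  130·a + (-35)·b = -0.53
Eliminate b (×(-35) and ×(-65), subtract): 3025·a = -13.100 → a = ∂d/∂x = -0.004331
Back-substitute: b = ∂d/∂y = -0.0009421.
Steepest decrease is along −∇f: components (+0.004331 E, +0.0009421 N).
Azimuth = atan2(+0.004331, +0.0009421) = 77.7° ≈ 078°.

078°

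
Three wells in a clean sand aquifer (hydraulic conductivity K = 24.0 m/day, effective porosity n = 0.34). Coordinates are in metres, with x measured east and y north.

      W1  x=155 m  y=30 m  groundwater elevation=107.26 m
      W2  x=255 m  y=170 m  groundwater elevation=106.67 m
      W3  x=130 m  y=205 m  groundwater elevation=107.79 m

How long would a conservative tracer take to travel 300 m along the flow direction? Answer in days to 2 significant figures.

Taking W1 as reference: W2−W1 = (100, 140, -0.59); W3−W1 = (-25, 175, +0.53).
Determinant of the coordinate differences = 100·175 − (-25)·140 = 21000.
∂h/∂x = [(-0.59)·175 − (+0.53)·140] / 21000 = -0.008450
∂h/∂y = [100·(+0.53) − (-25)·(-0.59)] / 21000 = +0.001821
|∇h| = √(-0.008450² + 0.001821²) = 0.008644
Seepage velocity v = K·i/n = 24.0 × 0.008644 / 0.34 = 0.6102 m/day.
t = 300 / 0.6102 = 491.6 days.

490 days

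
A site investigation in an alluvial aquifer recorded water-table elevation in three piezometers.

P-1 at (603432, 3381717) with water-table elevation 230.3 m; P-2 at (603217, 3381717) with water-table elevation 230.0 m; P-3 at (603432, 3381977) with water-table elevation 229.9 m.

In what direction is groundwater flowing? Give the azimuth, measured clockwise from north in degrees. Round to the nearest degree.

318°

∂h/∂x = (230.0 − 230.3) / (603217 − 603432) = +0.001395
∂h/∂y = (229.9 − 230.3) / (3381977 − 3381717) = -0.001538
Flow direction (−∇h) has components (-0.001395 E, +0.001538 N).
Azimuth = atan2(E, N) = atan2(-0.001395, +0.001538) = 317.8° ≈ 318°.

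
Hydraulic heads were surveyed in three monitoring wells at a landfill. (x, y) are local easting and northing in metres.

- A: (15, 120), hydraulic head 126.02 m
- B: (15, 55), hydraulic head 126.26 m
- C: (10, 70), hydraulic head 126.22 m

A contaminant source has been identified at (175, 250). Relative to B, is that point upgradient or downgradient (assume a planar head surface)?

downgradient

With h = a·x + b·y + c and A as origin, the differences give:
  0·a + (-65)·b = +0.24
  (-5)·a + (-50)·b = +0.20
Eliminate b (×(-50) and ×(-65), subtract): -325·a = 1.000 → a = ∂h/∂x = -0.003077
Back-substitute: b = ∂h/∂y = -0.003692.
Head at (175, 250) = 126.02 + (-0.003077)·(160) + (-0.003692)·(130) = 125.05 m.
That is lower than the 126.26 m at B, so the point is downgradient.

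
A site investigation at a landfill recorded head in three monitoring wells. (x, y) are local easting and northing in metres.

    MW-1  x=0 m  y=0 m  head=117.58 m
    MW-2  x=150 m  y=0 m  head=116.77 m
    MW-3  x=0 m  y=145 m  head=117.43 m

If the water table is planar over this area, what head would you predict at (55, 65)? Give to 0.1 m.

∂h/∂x = (116.77 − 117.58) / (150 − 0) = -0.005400
∂h/∂y = (117.43 − 117.58) / (145 − 0) = -0.001034
h(55, 65) = 117.58 + (-0.005400)·(55) + (-0.001034)·(65) = 117.58 -0.297 -0.067 = 117.216 m.

117.2 m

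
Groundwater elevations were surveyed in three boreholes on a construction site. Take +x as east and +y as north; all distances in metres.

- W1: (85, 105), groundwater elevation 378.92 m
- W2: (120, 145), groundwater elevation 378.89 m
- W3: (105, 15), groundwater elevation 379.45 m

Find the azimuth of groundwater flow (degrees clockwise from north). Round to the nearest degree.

316°

With h = a·x + b·y + c and W1 as origin, the differences give:
  35·a + 40·b = -0.03
  20·a + (-90)·b = +0.53
Eliminate b (×(-90) and ×40, subtract): -3950·a = -18.500 → a = ∂h/∂x = +0.004684
Back-substitute: b = ∂h/∂y = -0.004848.
Flow direction (−∇h) has components (-0.004684 E, +0.004848 N).
Azimuth = atan2(E, N) = atan2(-0.004684, +0.004848) = 316.0° ≈ 316°.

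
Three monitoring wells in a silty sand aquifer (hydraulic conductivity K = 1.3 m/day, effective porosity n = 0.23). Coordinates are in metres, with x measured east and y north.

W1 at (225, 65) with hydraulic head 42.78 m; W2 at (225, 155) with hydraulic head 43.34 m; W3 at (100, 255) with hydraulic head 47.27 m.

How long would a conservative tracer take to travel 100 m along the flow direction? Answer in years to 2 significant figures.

Differences from W1: to W2 (Δx, Δy, Δh) = (0, 90, +0.56); to W3 = (-125, 190, +4.49).
Determinant of the coordinate differences = 0·190 − (-125)·90 = 11250.
∂h/∂x = [(+0.56)·190 − (+4.49)·90] / 11250 = -0.02646
∂h/∂y = [0·(+4.49) − (-125)·(+0.56)] / 11250 = +0.006222
|∇h| = √(-0.02646² + 0.006222²) = 0.02718
Seepage velocity v = K·i/n = 1.3 × 0.02718 / 0.23 = 0.1536 m/day.
t = 100 / 0.1536 = 651 days = 1.78 years.

1.8 years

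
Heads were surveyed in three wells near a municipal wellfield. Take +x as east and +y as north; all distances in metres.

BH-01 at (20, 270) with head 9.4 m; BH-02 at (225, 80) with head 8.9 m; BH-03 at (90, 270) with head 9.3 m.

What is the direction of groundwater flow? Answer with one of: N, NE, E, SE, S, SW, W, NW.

SE

Differences from BH-01: to BH-02 (Δx, Δy, Δh) = (205, -190, -0.5); to BH-03 = (70, 0, -0.1).
Determinant of the coordinate differences = 205·0 − 70·(-190) = 13300.
∂h/∂x = [(-0.5)·0 − (-0.1)·(-190)] / 13300 = -0.001429
∂h/∂y = [205·(-0.1) − 70·(-0.5)] / 13300 = +0.001090
Flow = −∇h = (+0.001429 east, -0.001090 north), which points southeast.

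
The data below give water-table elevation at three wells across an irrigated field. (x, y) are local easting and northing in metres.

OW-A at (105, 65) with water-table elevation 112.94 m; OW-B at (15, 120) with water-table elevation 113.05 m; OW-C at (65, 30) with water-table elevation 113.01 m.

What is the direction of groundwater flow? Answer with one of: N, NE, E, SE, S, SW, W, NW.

E

With h = a·x + b·y + c and OW-A as origin, the differences give:
  (-90)·a + 55·b = +0.11
  (-40)·a + (-35)·b = +0.07
Eliminate b (×(-35) and ×55, subtract): 5350·a = -7.700 → a = ∂h/∂x = -0.001439
Back-substitute: b = ∂h/∂y = -0.0003551.
Flow = −∇h = (+0.001439 east, +0.0003551 north), which points east.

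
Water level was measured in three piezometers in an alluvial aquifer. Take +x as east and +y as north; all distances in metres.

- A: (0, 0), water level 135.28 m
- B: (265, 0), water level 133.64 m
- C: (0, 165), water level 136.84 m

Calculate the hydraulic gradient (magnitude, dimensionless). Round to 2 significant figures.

∂h/∂x = (133.64 − 135.28) / (265 − 0) = -0.006189
∂h/∂y = (136.84 − 135.28) / (165 − 0) = +0.009455
|∇h| = √(-0.006189² + 0.009455²) = 0.0113

0.011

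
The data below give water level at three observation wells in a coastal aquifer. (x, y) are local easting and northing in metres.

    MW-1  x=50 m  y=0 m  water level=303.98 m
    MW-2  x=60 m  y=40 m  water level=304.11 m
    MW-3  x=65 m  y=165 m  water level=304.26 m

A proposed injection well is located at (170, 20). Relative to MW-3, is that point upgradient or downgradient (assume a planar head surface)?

upgradient

Taking MW-1 as reference: MW-2−MW-1 = (10, 40, +0.13); MW-3−MW-1 = (15, 165, +0.28).
Determinant of the coordinate differences = 10·165 − 15·40 = 1050.
∂h/∂x = [(+0.13)·165 − (+0.28)·40] / 1050 = +0.009762
∂h/∂y = [10·(+0.28) − 15·(+0.13)] / 1050 = +0.0008095
Head at (170, 20) = 303.98 + (+0.009762)·(120) + (+0.0008095)·(20) = 305.17 m.
That is higher than the 304.26 m at MW-3, so the point is upgradient.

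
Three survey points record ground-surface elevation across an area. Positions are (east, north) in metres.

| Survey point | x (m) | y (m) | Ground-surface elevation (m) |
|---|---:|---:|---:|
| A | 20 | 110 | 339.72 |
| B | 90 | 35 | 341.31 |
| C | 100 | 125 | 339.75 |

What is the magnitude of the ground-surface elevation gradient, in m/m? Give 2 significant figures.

Differences from A: to B (Δx, Δy, Δh) = (70, -75, +1.59); to C = (80, 15, +0.03).
Determinant of the coordinate differences = 70·15 − 80·(-75) = 7050.
∂z/∂x = [(+1.59)·15 − (+0.03)·(-75)] / 7050 = +0.003702
∂z/∂y = [70·(+0.03) − 80·(+1.59)] / 7050 = -0.01774
|∇f| = √(0.003702² + -0.01774²) = 0.01812 m/m

0.018 m/m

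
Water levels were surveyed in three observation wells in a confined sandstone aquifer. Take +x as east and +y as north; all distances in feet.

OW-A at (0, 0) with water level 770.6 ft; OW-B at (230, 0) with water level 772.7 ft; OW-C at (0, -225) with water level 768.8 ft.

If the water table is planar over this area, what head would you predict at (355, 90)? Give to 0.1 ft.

774.6 ft

∂h/∂x = (772.7 − 770.6) / (230 − 0) = +0.009130
∂h/∂y = (768.8 − 770.6) / (-225 − 0) = +0.008000
h(355, 90) = 770.6 + (+0.009130)·(355) + (+0.008000)·(90) = 770.6 +3.241 +0.720 = 774.561 ft.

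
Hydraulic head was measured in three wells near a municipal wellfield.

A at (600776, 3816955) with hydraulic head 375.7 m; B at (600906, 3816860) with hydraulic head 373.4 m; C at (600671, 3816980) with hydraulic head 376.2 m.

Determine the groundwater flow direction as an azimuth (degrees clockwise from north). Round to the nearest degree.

Differences from A: to B (Δx, Δy, Δh) = (130, -95, -2.3); to C = (-105, 25, +0.5).
Determinant of the coordinate differences = 130·25 − (-105)·(-95) = -6725.
∂h/∂x = [(-2.3)·25 − (+0.5)·(-95)] / -6725 = +0.001487
∂h/∂y = [130·(+0.5) − (-105)·(-2.3)] / -6725 = +0.02625
Flow direction (−∇h) has components (-0.001487 E, -0.02625 N).
Azimuth = atan2(E, N) = atan2(-0.001487, -0.02625) = 183.2° ≈ 183°.

183°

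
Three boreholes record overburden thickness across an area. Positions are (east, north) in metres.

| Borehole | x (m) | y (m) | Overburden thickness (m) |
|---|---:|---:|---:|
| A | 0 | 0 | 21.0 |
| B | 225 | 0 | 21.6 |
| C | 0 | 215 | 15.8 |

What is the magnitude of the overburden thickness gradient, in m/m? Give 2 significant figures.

0.024 m/m

∂d/∂x = (21.6 − 21.0) / (225 − 0) = +0.002667
∂d/∂y = (15.8 − 21.0) / (215 − 0) = -0.02419
|∇f| = √(0.002667² + -0.02419²) = 0.02434 m/m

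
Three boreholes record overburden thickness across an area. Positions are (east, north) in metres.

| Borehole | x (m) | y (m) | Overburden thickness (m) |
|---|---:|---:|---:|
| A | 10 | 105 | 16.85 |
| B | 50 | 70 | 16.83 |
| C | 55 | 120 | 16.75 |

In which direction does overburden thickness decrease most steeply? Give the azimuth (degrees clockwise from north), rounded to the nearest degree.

051°

With d = a·x + b·y + c and A as origin, the differences give:
  40·a + (-35)·b = -0.02
  45·a + 15·b = -0.10
Eliminate b (×15 and ×(-35), subtract): 2175·a = -3.800 → a = ∂d/∂x = -0.001747
Back-substitute: b = ∂d/∂y = -0.001425.
Steepest decrease is along −∇f: components (+0.001747 E, +0.001425 N).
Azimuth = atan2(+0.001747, +0.001425) = 50.8° ≈ 051°.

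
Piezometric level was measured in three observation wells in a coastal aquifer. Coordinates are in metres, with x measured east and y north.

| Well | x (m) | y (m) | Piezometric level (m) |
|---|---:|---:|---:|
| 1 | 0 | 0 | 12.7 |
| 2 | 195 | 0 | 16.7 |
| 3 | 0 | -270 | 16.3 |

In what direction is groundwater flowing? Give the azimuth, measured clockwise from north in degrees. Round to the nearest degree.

303°

∂h/∂x = (16.7 − 12.7) / (195 − 0) = +0.02051
∂h/∂y = (16.3 − 12.7) / (-270 − 0) = -0.01333
Flow direction (−∇h) has components (-0.02051 E, +0.01333 N).
Azimuth = atan2(E, N) = atan2(-0.02051, +0.01333) = 303.0° ≈ 303°.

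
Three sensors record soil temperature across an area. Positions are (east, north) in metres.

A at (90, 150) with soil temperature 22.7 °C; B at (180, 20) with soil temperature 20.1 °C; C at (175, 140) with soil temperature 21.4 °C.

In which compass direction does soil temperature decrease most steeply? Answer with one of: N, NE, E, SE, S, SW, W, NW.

With T = a·x + b·y + c and A as origin, the differences give:
  90·a + (-130)·b = -2.6
  85·a + (-10)·b = -1.3
Eliminate b (×(-10) and ×(-130), subtract): 10150·a = -143.00 → a = ∂T/∂x = -0.01409
Back-substitute: b = ∂T/∂y = +0.01025.
Steepest decrease is along −∇f = (+0.01409 E, -0.01025 N) → southeast.

SE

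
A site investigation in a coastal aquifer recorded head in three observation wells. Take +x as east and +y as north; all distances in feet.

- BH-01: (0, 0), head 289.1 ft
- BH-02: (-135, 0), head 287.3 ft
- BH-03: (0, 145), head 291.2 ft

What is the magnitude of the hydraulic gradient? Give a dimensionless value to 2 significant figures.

0.020

∂h/∂x = (287.3 − 289.1) / (-135 − 0) = +0.01333
∂h/∂y = (291.2 − 289.1) / (145 − 0) = +0.01448
|∇h| = √(0.01333² + 0.01448²) = 0.01968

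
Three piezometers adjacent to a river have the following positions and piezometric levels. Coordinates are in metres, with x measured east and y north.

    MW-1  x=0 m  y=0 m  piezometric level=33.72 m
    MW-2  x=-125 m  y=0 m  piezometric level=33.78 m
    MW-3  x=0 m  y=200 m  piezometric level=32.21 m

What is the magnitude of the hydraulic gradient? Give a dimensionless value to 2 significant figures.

∂h/∂x = (33.78 − 33.72) / (-125 − 0) = -0.0004800
∂h/∂y = (32.21 − 33.72) / (200 − 0) = -0.007550
|∇h| = √(-0.0004800² + -0.007550²) = 0.007565

0.0076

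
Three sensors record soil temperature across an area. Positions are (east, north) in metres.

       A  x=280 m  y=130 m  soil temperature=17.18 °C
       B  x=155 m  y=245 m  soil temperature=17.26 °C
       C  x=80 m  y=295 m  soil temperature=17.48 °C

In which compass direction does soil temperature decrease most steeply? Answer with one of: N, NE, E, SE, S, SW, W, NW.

NE

Three-point gradient (reference A): Δ to B = (-125, 115, +0.08), Δ to C = (-200, 165, +0.30).
∂T/∂x = -0.008968, ∂T/∂y = -0.009053 (det = 2375).
Steepest decrease is along −∇f = (+0.008968 E, +0.009053 N) → northeast.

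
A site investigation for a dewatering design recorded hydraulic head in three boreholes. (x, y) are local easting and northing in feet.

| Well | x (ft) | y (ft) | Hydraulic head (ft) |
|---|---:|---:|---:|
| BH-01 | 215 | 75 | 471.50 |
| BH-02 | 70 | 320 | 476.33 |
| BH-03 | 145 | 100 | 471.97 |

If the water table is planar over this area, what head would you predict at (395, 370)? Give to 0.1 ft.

477.5 ft

Taking BH-01 as reference: BH-02−BH-01 = (-145, 245, +4.83); BH-03−BH-01 = (-70, 25, +0.47).
Determinant of the coordinate differences = (-145)·25 − (-70)·245 = 13525.
∂h/∂x = [(+4.83)·25 − (+0.47)·245] / 13525 = +0.0004140
∂h/∂y = [(-145)·(+0.47) − (-70)·(+4.83)] / 13525 = +0.01996
h(395, 370) = 471.50 + (+0.0004140)·(180) + (+0.01996)·(295) = 471.50 +0.075 +5.888 = 477.463 ft.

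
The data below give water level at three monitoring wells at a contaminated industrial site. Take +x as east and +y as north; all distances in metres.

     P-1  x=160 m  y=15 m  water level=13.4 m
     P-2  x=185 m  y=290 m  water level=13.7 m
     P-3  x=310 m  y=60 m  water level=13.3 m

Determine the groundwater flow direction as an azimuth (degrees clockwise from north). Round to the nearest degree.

139°

Differences from P-1: to P-2 (Δx, Δy, Δh) = (25, 275, +0.3); to P-3 = (150, 45, -0.1).
Solve a·Δx + b·Δy = Δh: det = 25·45 − 150·275 = -40125.
∂h/∂x = [(+0.3)·45 − (-0.1)·275] / -40125 = -0.001022
∂h/∂y = [25·(-0.1) − 150·(+0.3)] / -40125 = +0.001184
Flow direction (−∇h) has components (+0.001022 E, -0.001184 N).
Azimuth = atan2(E, N) = atan2(+0.001022, -0.001184) = 139.2° ≈ 139°.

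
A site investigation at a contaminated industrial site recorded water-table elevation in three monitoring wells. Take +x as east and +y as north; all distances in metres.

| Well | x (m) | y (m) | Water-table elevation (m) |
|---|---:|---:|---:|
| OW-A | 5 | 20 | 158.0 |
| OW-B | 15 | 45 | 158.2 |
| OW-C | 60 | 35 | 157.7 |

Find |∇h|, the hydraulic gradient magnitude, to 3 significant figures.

With h = a·x + b·y + c and OW-A as origin, the differences give:
  10·a + 25·b = +0.2
  55·a + 15·b = -0.3
Eliminate b (×15 and ×25, subtract): -1225·a = 10.50 → a = ∂h/∂x = -0.008571
Back-substitute: b = ∂h/∂y = +0.01143.
|∇h| = √(-0.008571² + 0.01143²) = 0.01429

0.0143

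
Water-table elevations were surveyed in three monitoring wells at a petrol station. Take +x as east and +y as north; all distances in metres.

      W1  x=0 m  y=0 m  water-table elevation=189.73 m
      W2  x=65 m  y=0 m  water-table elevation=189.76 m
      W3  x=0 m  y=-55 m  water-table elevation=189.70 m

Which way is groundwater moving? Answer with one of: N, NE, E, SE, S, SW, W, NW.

SW

∂h/∂x = (189.76 − 189.73) / (65 − 0) = +0.0004615
∂h/∂y = (189.70 − 189.73) / (-55 − 0) = +0.0005455
Flow = −∇h = (-0.0004615 east, -0.0005455 north), which points southwest.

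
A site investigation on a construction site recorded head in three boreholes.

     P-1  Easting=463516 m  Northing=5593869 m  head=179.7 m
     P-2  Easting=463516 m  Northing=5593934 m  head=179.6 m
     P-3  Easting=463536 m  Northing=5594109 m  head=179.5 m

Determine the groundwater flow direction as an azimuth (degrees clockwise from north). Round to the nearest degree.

Taking P-1 as reference: P-2−P-1 = (0, 65, -0.1); P-3−P-1 = (20, 240, -0.2).
Solve a·Δx + b·Δy = Δh: det = 0·240 − 20·65 = -1300.
∂h/∂x = [(-0.1)·240 − (-0.2)·65] / -1300 = +0.008462
∂h/∂y = [0·(-0.2) − 20·(-0.1)] / -1300 = -0.001538
Flow direction (−∇h) has components (-0.008462 E, +0.001538 N).
Azimuth = atan2(E, N) = atan2(-0.008462, +0.001538) = 280.3° ≈ 280°.

280°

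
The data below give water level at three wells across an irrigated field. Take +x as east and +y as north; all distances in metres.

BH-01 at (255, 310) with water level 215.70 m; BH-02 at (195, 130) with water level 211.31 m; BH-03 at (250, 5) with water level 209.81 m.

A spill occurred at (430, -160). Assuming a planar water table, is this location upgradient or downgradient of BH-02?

downgradient

With h = a·x + b·y + c and BH-01 as origin, the differences give:
  (-60)·a + (-180)·b = -4.39
  (-5)·a + (-305)·b = -5.89
Eliminate b (×(-305) and ×(-180), subtract): 17400·a = 278.750 → a = ∂h/∂x = +0.01602
Back-substitute: b = ∂h/∂y = +0.01905.
Head at (430, -160) = 215.70 + (+0.01602)·(175) + (+0.01905)·(-470) = 209.55 m.
That is lower than the 211.31 m at BH-02, so the point is downgradient.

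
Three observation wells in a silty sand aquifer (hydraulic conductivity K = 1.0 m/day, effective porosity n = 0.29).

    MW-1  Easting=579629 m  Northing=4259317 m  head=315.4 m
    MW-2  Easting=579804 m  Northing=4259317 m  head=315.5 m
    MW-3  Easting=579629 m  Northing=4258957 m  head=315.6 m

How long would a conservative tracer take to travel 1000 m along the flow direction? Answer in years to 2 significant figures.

1000 years

∂h/∂x = (315.5 − 315.4) / (579804 − 579629) = +0.0005714
∂h/∂y = (315.6 − 315.4) / (4258957 − 4259317) = -0.0005556
|∇h| = √(0.0005714² + -0.0005556²) = 0.000797
Seepage velocity v = K·i/n = 1.0 × 0.000797 / 0.29 = 0.002748 m/day.
t = 1000 / 0.002748 = 3.639e+05 days = 996 years.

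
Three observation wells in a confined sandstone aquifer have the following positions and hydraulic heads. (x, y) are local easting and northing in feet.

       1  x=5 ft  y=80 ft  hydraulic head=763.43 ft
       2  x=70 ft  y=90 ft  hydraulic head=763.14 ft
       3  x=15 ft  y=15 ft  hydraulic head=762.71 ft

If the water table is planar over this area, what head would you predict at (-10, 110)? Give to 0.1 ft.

763.8 ft

With h = a·x + b·y + c and 1 as origin, the differences give:
  65·a + 10·b = -0.29
  10·a + (-65)·b = -0.72
Eliminate b (×(-65) and ×10, subtract): -4325·a = 26.050 → a = ∂h/∂x = -0.006023
Back-substitute: b = ∂h/∂y = +0.01015.
h(-10, 110) = 763.43 + (-0.006023)·(-15) + (+0.01015)·(30) = 763.43 +0.090 +0.305 = 763.825 ft.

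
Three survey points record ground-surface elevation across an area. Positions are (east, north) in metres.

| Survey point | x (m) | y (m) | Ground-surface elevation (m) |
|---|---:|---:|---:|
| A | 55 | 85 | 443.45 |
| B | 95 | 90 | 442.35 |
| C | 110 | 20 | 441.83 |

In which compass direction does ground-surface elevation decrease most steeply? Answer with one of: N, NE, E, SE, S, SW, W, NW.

Taking A as reference: B−A = (40, 5, -1.10); C−A = (55, -65, -1.62).
Solve a·Δx + b·Δy = Δz: det = 40·(-65) − 55·5 = -2875.
∂z/∂x = [(-1.10)·(-65) − (-1.62)·5] / -2875 = -0.02769
∂z/∂y = [40·(-1.62) − 55·(-1.10)] / -2875 = +0.001496
Steepest decrease is along −∇f = (+0.02769 E, -0.001496 N) → east.

E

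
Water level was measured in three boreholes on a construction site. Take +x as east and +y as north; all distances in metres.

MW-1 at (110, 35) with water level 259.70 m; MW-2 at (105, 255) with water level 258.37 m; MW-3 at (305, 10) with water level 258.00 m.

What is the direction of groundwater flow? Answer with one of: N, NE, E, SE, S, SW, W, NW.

NE

Taking MW-1 as reference: MW-2−MW-1 = (-5, 220, -1.33); MW-3−MW-1 = (195, -25, -1.70).
Solve a·Δx + b·Δy = Δh: det = (-5)·(-25) − 195·220 = -42775.
∂h/∂x = [(-1.33)·(-25) − (-1.70)·220] / -42775 = -0.009521
∂h/∂y = [(-5)·(-1.70) − 195·(-1.33)] / -42775 = -0.006262
Flow = −∇h = (+0.009521 east, +0.006262 north), which points northeast.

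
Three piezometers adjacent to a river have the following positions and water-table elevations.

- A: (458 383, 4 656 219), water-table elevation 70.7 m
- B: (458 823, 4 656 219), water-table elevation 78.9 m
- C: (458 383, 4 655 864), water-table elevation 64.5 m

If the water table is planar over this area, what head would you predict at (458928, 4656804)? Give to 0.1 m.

91.1 m

∂h/∂x = (78.9 − 70.7) / (458823 − 458383) = +0.01864
∂h/∂y = (64.5 − 70.7) / (4655864 − 4656219) = +0.01746
h(458928, 4656804) = 70.7 + (+0.01864)·(545) + (+0.01746)·(585) = 70.7 +10.157 +10.217 = 91.074 m.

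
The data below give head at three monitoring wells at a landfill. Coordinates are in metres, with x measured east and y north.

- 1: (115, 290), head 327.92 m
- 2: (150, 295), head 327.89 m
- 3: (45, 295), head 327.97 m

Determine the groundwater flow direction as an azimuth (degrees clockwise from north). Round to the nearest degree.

049°

With h = a·x + b·y + c and 1 as origin, the differences give:
  35·a + 5·b = -0.03
  (-70)·a + 5·b = +0.05
Eliminate b (×5 and ×5, subtract): 525·a = -0.400 → a = ∂h/∂x = -0.0007619
Back-substitute: b = ∂h/∂y = -0.0006667.
Flow direction (−∇h) has components (+0.0007619 E, +0.0006667 N).
Azimuth = atan2(E, N) = atan2(+0.0007619, +0.0006667) = 48.8° ≈ 049°.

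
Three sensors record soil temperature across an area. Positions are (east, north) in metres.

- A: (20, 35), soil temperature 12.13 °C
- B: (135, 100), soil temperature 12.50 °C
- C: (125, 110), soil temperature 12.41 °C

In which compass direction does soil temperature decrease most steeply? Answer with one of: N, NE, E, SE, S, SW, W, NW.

Taking A as reference: B−A = (115, 65, +0.37); C−A = (105, 75, +0.28).
Determinant of the coordinate differences = 115·75 − 105·65 = 1800.
∂T/∂x = [(+0.37)·75 − (+0.28)·65] / 1800 = +0.005306
∂T/∂y = [115·(+0.28) − 105·(+0.37)] / 1800 = -0.003694
Steepest decrease is along −∇f = (-0.005306 E, +0.003694 N) → northwest.

NW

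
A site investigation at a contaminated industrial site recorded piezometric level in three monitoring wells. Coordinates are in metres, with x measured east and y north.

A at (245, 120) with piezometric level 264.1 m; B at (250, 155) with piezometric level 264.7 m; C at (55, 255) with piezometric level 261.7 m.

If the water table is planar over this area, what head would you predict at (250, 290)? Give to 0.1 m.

With h = a·x + b·y + c and A as origin, the differences give:
  5·a + 35·b = +0.6
  (-190)·a + 135·b = -2.4
Eliminate b (×135 and ×35, subtract): 7325·a = 165.00 → a = ∂h/∂x = +0.02253
Back-substitute: b = ∂h/∂y = +0.01392.
h(250, 290) = 264.1 + (+0.02253)·(5) + (+0.01392)·(170) = 264.1 +0.113 +2.367 = 266.580 m.

266.6 m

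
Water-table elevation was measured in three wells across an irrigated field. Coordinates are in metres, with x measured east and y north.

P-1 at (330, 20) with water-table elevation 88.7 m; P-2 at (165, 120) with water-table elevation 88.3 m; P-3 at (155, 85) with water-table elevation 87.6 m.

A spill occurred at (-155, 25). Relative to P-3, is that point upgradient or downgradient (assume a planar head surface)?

downgradient

Taking P-1 as reference: P-2−P-1 = (-165, 100, -0.4); P-3−P-1 = (-175, 65, -1.1).
Determinant of the coordinate differences = (-165)·65 − (-175)·100 = 6775.
∂h/∂x = [(-0.4)·65 − (-1.1)·100] / 6775 = +0.01240
∂h/∂y = [(-165)·(-1.1) − (-175)·(-0.4)] / 6775 = +0.01646
Head at (-155, 25) = 88.7 + (+0.01240)·(-485) + (+0.01646)·(5) = 82.77 m.
That is lower than the 87.6 m at P-3, so the point is downgradient.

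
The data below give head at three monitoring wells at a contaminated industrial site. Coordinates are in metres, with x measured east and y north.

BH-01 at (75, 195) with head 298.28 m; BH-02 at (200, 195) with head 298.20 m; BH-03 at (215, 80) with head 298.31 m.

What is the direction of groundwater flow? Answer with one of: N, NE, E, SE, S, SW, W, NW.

Three-point gradient (reference BH-01): Δ to BH-02 = (125, 0, -0.08), Δ to BH-03 = (140, -115, +0.03).
∂h/∂x = -0.0006400, ∂h/∂y = -0.001040 (det = -14375).
Flow = −∇h = (+0.0006400 east, +0.001040 north), which points northeast.

NE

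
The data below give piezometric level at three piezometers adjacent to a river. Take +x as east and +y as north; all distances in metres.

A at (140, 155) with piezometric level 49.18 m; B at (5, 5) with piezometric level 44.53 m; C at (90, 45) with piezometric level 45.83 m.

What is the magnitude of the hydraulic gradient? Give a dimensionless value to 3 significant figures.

Differences from A: to B (Δx, Δy, Δh) = (-135, -150, -4.65); to C = (-50, -110, -3.35).
Determinant of the coordinate differences = (-135)·(-110) − (-50)·(-150) = 7350.
∂h/∂x = [(-4.65)·(-110) − (-3.35)·(-150)] / 7350 = +0.001224
∂h/∂y = [(-135)·(-3.35) − (-50)·(-4.65)] / 7350 = +0.02990
|∇h| = √(0.001224² + 0.02990²) = 0.02993

0.0299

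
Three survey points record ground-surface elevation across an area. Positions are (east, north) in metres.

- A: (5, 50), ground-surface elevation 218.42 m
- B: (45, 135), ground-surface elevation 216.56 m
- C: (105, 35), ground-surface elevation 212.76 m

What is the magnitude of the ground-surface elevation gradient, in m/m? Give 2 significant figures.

0.056 m/m

Three-point gradient (reference A): Δ to B = (40, 85, -1.86), Δ to C = (100, -15, -5.66).
∂z/∂x = -0.05593, ∂z/∂y = +0.004440 (det = -9100).
|∇f| = √(-0.05593² + 0.004440²) = 0.05611 m/m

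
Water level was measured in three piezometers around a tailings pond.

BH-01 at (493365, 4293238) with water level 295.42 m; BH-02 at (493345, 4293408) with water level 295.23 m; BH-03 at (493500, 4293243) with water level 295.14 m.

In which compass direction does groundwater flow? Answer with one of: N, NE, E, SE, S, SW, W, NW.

NE

Taking BH-01 as reference: BH-02−BH-01 = (-20, 170, -0.19); BH-03−BH-01 = (135, 5, -0.28).
Solve a·Δx + b·Δy = Δh: det = (-20)·5 − 135·170 = -23050.
∂h/∂x = [(-0.19)·5 − (-0.28)·170] / -23050 = -0.002024
∂h/∂y = [(-20)·(-0.28) − 135·(-0.19)] / -23050 = -0.001356
Flow = −∇h = (+0.002024 east, +0.001356 north), which points northeast.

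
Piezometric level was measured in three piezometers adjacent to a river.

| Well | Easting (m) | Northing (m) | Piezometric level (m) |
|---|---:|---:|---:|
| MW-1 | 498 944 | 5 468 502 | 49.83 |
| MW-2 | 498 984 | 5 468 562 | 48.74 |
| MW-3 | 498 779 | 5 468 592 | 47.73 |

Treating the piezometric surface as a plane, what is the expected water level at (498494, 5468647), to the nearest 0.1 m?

With h = a·x + b·y + c and MW-1 as origin, the differences give:
  40·a + 60·b = -1.09
  (-165)·a + 90·b = -2.10
Eliminate b (×90 and ×60, subtract): 13500·a = 27.900 → a = ∂h/∂x = +0.002067
Back-substitute: b = ∂h/∂y = -0.01954.
h(498494, 5468647) = 49.83 + (+0.002067)·(-450) + (-0.01954)·(145) = 49.83 -0.930 -2.834 = 46.066 m.

46.1 m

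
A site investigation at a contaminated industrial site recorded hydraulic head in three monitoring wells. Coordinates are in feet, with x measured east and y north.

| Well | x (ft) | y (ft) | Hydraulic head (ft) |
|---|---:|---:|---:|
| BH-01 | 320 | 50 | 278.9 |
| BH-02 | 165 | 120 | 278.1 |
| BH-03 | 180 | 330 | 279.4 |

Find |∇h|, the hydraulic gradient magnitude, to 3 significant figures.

0.00955

Taking BH-01 as reference: BH-02−BH-01 = (-155, 70, -0.8); BH-03−BH-01 = (-140, 280, +0.5).
Determinant of the coordinate differences = (-155)·280 − (-140)·70 = -33600.
∂h/∂x = [(-0.8)·280 − (+0.5)·70] / -33600 = +0.007708
∂h/∂y = [(-155)·(+0.5) − (-140)·(-0.8)] / -33600 = +0.005640
|∇h| = √(0.007708² + 0.005640²) = 0.009551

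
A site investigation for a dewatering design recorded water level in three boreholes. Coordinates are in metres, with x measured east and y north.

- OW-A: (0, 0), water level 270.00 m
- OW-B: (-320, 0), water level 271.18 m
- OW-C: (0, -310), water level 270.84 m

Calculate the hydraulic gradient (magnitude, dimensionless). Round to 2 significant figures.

∂h/∂x = (271.18 − 270.00) / (-320 − 0) = -0.003688
∂h/∂y = (270.84 − 270.00) / (-310 − 0) = -0.002710
|∇h| = √(-0.003688² + -0.002710²) = 0.004577

0.0046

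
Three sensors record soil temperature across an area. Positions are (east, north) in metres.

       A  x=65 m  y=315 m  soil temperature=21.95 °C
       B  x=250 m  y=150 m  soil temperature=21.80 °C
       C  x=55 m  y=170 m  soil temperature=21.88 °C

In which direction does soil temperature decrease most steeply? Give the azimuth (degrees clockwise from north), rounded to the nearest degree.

145°

Differences from A: to B (Δx, Δy, Δh) = (185, -165, -0.15); to C = (-10, -145, -0.07).
Determinant of the coordinate differences = 185·(-145) − (-10)·(-165) = -28475.
∂T/∂x = [(-0.15)·(-145) − (-0.07)·(-165)] / -28475 = -0.0003582
∂T/∂y = [185·(-0.07) − (-10)·(-0.15)] / -28475 = +0.0005075
Steepest decrease is along −∇f: components (+0.0003582 E, -0.0005075 N).
Azimuth = atan2(+0.0003582, -0.0005075) = 144.8° ≈ 145°.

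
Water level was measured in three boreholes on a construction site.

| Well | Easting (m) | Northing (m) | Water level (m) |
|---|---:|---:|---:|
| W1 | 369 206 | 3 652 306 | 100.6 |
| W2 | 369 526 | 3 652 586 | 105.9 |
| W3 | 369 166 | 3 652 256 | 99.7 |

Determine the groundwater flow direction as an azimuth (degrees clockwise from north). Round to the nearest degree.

190°

With h = a·x + b·y + c and W1 as origin, the differences give:
  320·a + 280·b = +5.3
  (-40)·a + (-50)·b = -0.9
Eliminate b (×(-50) and ×280, subtract): -4800·a = -13.00 → a = ∂h/∂x = +0.002708
Back-substitute: b = ∂h/∂y = +0.01583.
Flow direction (−∇h) has components (-0.002708 E, -0.01583 N).
Azimuth = atan2(E, N) = atan2(-0.002708, -0.01583) = 189.7° ≈ 190°.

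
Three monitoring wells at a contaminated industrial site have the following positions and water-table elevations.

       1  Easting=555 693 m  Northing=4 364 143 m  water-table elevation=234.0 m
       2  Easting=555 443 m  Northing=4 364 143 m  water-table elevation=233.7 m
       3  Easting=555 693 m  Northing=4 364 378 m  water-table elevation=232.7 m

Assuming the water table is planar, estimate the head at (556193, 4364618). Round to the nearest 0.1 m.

232.0 m

∂h/∂x = (233.7 − 234.0) / (555443 − 555693) = +0.001200
∂h/∂y = (232.7 − 234.0) / (4364378 − 4364143) = -0.005532
h(556193, 4364618) = 234.0 + (+0.001200)·(500) + (-0.005532)·(475) = 234.0 +0.600 -2.628 = 231.972 m.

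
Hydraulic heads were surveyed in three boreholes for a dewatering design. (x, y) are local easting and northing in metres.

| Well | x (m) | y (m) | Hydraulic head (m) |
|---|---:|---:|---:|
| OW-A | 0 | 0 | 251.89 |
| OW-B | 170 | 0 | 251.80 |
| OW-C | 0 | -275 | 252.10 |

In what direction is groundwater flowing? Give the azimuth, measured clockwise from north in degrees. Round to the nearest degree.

∂h/∂x = (251.80 − 251.89) / (170 − 0) = -0.0005294
∂h/∂y = (252.10 − 251.89) / (-275 − 0) = -0.0007636
Flow direction (−∇h) has components (+0.0005294 E, +0.0007636 N).
Azimuth = atan2(E, N) = atan2(+0.0005294, +0.0007636) = 34.7° ≈ 035°.

035°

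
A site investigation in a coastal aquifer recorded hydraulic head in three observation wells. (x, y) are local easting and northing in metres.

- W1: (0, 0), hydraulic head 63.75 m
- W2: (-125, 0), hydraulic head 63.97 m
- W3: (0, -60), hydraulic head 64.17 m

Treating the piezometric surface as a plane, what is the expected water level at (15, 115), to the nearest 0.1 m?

62.9 m

∂h/∂x = (63.97 − 63.75) / (-125 − 0) = -0.001760
∂h/∂y = (64.17 − 63.75) / (-60 − 0) = -0.007000
h(15, 115) = 63.75 + (-0.001760)·(15) + (-0.007000)·(115) = 63.75 -0.026 -0.805 = 62.919 m.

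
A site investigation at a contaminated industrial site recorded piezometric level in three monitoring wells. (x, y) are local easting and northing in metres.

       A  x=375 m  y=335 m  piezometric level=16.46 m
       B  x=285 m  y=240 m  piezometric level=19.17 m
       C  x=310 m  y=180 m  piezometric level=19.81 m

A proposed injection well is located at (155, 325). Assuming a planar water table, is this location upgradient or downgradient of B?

Taking A as reference: B−A = (-90, -95, +2.71); C−A = (-65, -155, +3.35).
Solve a·Δx + b·Δy = Δh: det = (-90)·(-155) − (-65)·(-95) = 7775.
∂h/∂x = [(+2.71)·(-155) − (+3.35)·(-95)] / 7775 = -0.01309
∂h/∂y = [(-90)·(+3.35) − (-65)·(+2.71)] / 7775 = -0.01612
Head at (155, 325) = 16.46 + (-0.01309)·(-220) + (-0.01612)·(-10) = 19.50 m.
That is higher than the 19.17 m at B, so the point is upgradient.

upgradient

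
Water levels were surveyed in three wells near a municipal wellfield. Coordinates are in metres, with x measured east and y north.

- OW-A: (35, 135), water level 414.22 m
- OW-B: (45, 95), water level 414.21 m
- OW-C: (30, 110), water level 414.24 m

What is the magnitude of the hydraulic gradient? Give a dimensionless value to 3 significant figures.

Three-point gradient (reference OW-A): Δ to OW-B = (10, -40, -0.01), Δ to OW-C = (-5, -25, +0.02).
∂h/∂x = -0.002333, ∂h/∂y = -0.0003333 (det = -450).
|∇h| = √(-0.002333² + -0.0003333²) = 0.002357

0.00236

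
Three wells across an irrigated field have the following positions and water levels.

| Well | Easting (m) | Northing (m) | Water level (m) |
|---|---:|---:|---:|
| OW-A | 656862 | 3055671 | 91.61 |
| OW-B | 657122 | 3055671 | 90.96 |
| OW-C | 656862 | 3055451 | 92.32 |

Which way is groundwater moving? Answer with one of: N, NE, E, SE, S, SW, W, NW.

∂h/∂x = (90.96 − 91.61) / (657122 − 656862) = -0.002500
∂h/∂y = (92.32 − 91.61) / (3055451 − 3055671) = -0.003227
Flow = −∇h = (+0.002500 east, +0.003227 north), which points northeast.

NE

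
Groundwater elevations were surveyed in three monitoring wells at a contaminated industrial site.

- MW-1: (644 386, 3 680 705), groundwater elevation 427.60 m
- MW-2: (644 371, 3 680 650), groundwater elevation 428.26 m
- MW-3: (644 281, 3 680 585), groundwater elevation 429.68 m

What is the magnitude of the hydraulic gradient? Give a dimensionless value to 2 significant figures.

Three-point gradient (reference MW-1): Δ to MW-2 = (-15, -55, +0.66), Δ to MW-3 = (-105, -120, +2.08).
∂h/∂x = -0.008855, ∂h/∂y = -0.009585 (det = -3975).
|∇h| = √(-0.008855² + -0.009585²) = 0.01305

0.013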